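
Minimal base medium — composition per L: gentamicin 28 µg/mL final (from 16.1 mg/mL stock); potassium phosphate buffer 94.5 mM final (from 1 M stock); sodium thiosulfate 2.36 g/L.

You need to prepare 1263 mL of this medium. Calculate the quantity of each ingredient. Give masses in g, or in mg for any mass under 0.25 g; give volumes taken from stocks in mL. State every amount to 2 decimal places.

gentamicin 2.20 mL; potassium phosphate buffer 119.35 mL; sodium thiosulfate 2.98 g

Target volume = 1263 mL = 1.263 L.
gentamicin: V = C2·V2/C1 = 28 µg/mL × 1263 mL ÷ 16100 µg/mL = 2.20 mL
potassium phosphate buffer: dilute stock: 94.5 mM × 1263 mL ÷ 1000 mM = 119.35 mL
sodium thiosulfate: 2.36 g/L × 1.263 L = 2.98 g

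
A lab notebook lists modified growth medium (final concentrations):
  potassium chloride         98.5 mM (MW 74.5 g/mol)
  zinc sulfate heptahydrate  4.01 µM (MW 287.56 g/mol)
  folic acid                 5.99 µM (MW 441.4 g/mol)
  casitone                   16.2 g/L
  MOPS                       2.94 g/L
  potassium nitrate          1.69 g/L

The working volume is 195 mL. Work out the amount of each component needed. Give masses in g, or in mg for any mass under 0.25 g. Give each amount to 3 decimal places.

potassium chloride 1.431 g; zinc sulfate heptahydrate 0.225 mg; folic acid 0.516 mg; casitone 3.159 g; MOPS 0.573 g; potassium nitrate 0.330 g

Working volume: 195 mL = 0.195 L.
potassium chloride: 98.5 mmol/L × 74.5 g/mol × 0.195 L ÷ 1000 = 1.431 g
zinc sulfate heptahydrate: 4.01 µmol/L × 287.56 g/mol × 0.195 L ÷ 1000 = 0.225 mg
folic acid: 5.99 µmol/L × 441.4 g/mol × 0.195 L ÷ 1000 = 0.516 mg
casitone: 16.2 g/L × 0.195 L = 3.159 g
MOPS: 2.94 g/L × 0.195 L = 0.573 g
potassium nitrate: 1.69 g/L × 0.195 L = 0.330 g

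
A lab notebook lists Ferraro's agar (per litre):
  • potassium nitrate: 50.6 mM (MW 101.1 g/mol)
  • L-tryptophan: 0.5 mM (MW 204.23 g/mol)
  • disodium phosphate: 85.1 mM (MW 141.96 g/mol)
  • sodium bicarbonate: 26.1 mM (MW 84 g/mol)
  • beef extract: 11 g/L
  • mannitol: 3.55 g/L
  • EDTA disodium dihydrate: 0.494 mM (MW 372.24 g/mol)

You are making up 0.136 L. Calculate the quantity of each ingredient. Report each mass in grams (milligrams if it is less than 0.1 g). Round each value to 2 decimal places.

Working volume: 0.136 L.
potassium nitrate: 50.6 mmol/L × 101.1 g/mol × 0.136 L ÷ 1000 = 0.70 g
L-tryptophan: 0.5 mmol/L × 204.23 mg/mmol × 0.136 L = 13.89 mg
disodium phosphate: 85.1 mmol/L × 141.96 g/mol × 0.136 L ÷ 1000 = 1.64 g
sodium bicarbonate: 26.1 mmol/L × 84 g/mol × 0.136 L ÷ 1000 = 0.30 g
beef extract: 11 g/L × 0.136 L = 1.50 g
mannitol: 3.55 g/L × 0.136 L = 0.48 g
EDTA disodium dihydrate: 0.494 mmol/L × 372.24 mg/mmol × 0.136 L = 25.01 mg

potassium nitrate 0.70 g; L-tryptophan 13.89 mg; disodium phosphate 1.64 g; sodium bicarbonate 0.30 g; beef extract 1.50 g; mannitol 0.48 g; EDTA disodium dihydrate 25.01 mg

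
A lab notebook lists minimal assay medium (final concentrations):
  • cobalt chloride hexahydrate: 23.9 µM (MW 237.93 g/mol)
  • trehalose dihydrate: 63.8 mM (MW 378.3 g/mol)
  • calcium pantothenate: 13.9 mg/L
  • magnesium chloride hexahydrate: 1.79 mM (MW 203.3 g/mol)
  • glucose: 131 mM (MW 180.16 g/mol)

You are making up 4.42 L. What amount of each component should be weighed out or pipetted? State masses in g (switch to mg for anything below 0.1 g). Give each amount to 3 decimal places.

Working volume: 4.42 L.
cobalt chloride hexahydrate: 23.9 µmol/L × 237.93 g/mol × 4.42 L ÷ 1000 = 25.134 mg
trehalose dihydrate: 63.8 mmol/L × 378.3 g/mol × 4.42 L ÷ 1000 = 106.679 g
calcium pantothenate: 13.9 mg/L × 4.42 L = 61.438 mg
magnesium chloride hexahydrate: 1.79 mmol/L × 203.3 g/mol × 4.42 L ÷ 1000 = 1.608 g
glucose: 131 mmol/L × 180.16 g/mol × 4.42 L ÷ 1000 = 104.316 g

cobalt chloride hexahydrate 25.134 mg; trehalose dihydrate 106.679 g; calcium pantothenate 61.438 mg; magnesium chloride hexahydrate 1.608 g; glucose 104.316 g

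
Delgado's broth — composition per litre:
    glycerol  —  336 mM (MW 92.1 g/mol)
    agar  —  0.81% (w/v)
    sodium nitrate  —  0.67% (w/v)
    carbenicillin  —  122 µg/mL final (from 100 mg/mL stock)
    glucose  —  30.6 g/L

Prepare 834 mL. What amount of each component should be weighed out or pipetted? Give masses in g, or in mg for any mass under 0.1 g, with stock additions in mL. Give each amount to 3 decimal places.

Working volume: 834 mL = 0.834 L.
glycerol: 336 mmol/L × 92.1 g/mol × 0.834 L ÷ 1000 = 25.809 g
agar: 0.81% w/v = 8.1 g/L → 8.1 × 0.834 L = 6.755 g
sodium nitrate: 0.67% w/v = 6.7 g/L → 6.7 × 0.834 L = 5.588 g
carbenicillin: dilute stock: 122 µg/mL × 834 mL ÷ 100000 µg/mL = 1.017 mL
glucose: 30.6 g/L × 0.834 L = 25.520 g

glycerol 25.809 g; agar 6.755 g; sodium nitrate 5.588 g; carbenicillin 1.017 mL; glucose 25.520 g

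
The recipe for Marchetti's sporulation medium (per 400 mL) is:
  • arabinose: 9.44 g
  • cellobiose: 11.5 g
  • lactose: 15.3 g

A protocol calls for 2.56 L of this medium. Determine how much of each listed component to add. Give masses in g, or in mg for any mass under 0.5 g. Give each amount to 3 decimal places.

arabinose 60.416 g; cellobiose 73.600 g; lactose 97.920 g

Ratio of target to recipe volume: 2560 / 400 = 6.4.
arabinose: 9.44 g × (2560 mL / 400 mL) = 60.416 g
cellobiose: 11.5 g × (2560 mL / 400 mL) = 73.600 g
lactose: 15.3 g × (2560 mL / 400 mL) = 97.920 g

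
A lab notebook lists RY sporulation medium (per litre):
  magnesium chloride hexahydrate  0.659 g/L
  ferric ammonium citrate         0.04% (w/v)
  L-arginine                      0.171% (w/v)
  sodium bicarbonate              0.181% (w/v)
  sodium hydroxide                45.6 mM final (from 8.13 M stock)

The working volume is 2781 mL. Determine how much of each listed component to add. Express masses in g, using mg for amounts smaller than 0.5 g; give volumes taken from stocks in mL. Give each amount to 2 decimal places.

Working volume: 2781 mL = 2.781 L.
magnesium chloride hexahydrate: 0.659 g/L × 2.781 L = 1.83 g
ferric ammonium citrate: 0.04% w/v = 0.4 g/L → 0.4 × 2.781 L = 1.11 g
L-arginine: 0.171% w/v = 1.71 g/L → 1.71 × 2.781 L = 4.76 g
sodium bicarbonate: 0.181% w/v = 1.81 g/L → 1.81 × 2.781 L = 5.03 g
sodium hydroxide: V = C2·V2/C1 = 45.6 mM × 2781 mL ÷ 8130 mM = 15.60 mL

magnesium chloride hexahydrate 1.83 g; ferric ammonium citrate 1.11 g; L-arginine 4.76 g; sodium bicarbonate 5.03 g; sodium hydroxide 15.60 mL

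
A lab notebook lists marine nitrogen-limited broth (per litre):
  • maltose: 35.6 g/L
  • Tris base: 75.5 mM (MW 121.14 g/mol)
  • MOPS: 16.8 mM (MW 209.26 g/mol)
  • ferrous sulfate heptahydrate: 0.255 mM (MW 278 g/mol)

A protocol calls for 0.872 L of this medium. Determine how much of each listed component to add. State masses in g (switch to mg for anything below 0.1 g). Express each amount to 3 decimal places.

maltose 31.043 g; Tris base 7.975 g; MOPS 3.066 g; ferrous sulfate heptahydrate 61.816 mg

Scale factor relative to 1 L: 0.872.
maltose: 35.6 g/L × 0.872 L = 31.043 g
Tris base: 75.5 mmol/L × 121.14 g/mol × 0.872 L ÷ 1000 = 7.975 g
MOPS: 16.8 mmol/L × 209.26 g/mol × 0.872 L ÷ 1000 = 3.066 g
ferrous sulfate heptahydrate: 0.255 mmol/L × 278 mg/mmol × 0.872 L = 61.816 mg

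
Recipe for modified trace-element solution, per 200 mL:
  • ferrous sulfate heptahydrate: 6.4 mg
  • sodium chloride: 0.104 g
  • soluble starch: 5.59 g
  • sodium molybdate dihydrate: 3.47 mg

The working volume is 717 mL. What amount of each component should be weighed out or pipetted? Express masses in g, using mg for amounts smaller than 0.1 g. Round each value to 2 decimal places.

Scale factor = 717 mL / 200 mL = 3.585.
ferrous sulfate heptahydrate: 6.4 mg × (717 mL / 200 mL) = 22.94 mg
sodium chloride: 0.104 g × (717 mL / 200 mL) = 0.37 g
soluble starch: 5.59 g × (717 mL / 200 mL) = 20.04 g
sodium molybdate dihydrate: 3.47 mg × (717 mL / 200 mL) = 12.44 mg

ferrous sulfate heptahydrate 22.94 mg; sodium chloride 0.37 g; soluble starch 20.04 g; sodium molybdate dihydrate 12.44 mg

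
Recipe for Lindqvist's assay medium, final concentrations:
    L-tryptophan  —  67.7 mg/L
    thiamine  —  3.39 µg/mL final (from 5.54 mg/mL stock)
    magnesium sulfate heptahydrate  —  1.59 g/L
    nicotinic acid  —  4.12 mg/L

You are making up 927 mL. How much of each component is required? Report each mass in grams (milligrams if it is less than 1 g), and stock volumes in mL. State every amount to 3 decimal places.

L-tryptophan 62.758 mg; thiamine 0.567 mL; magnesium sulfate heptahydrate 1.474 g; nicotinic acid 3.819 mg

Scale factor relative to 1 L: 0.927.
L-tryptophan: 67.7 mg/L × 0.927 L = 62.758 mg
thiamine: dilute stock: 3.39 µg/mL × 927 mL ÷ 5540 µg/mL = 0.567 mL
magnesium sulfate heptahydrate: 1.59 g/L × 0.927 L = 1.474 g
nicotinic acid: 4.12 mg/L × 0.927 L = 3.819 mg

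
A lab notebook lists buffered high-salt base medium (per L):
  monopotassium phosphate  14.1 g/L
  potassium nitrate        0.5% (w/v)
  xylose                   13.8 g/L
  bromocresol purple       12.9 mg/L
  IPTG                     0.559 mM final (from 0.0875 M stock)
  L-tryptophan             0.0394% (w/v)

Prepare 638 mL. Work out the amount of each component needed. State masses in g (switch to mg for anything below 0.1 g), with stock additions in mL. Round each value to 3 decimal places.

Scale factor relative to 1 L: 0.638.
monopotassium phosphate: 14.1 g/L × 0.638 L = 8.996 g
potassium nitrate: 0.5% w/v = 5 g/L → 5 × 0.638 L = 3.190 g
xylose: 13.8 g/L × 0.638 L = 8.804 g
bromocresol purple: 12.9 mg/L × 0.638 L = 8.230 mg
IPTG: V = C2·V2/C1 = 0.559 mM × 638 mL ÷ 87.5 mM = 4.076 mL
L-tryptophan: 0.0394% w/v = 0.394 g/L → 0.394 × 0.638 L = 0.251 g

monopotassium phosphate 8.996 g; potassium nitrate 3.190 g; xylose 8.804 g; bromocresol purple 8.230 mg; IPTG 4.076 mL; L-tryptophan 0.251 g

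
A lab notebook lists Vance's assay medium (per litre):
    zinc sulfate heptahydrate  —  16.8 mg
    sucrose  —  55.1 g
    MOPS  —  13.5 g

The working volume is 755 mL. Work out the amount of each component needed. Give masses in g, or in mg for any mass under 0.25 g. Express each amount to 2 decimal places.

zinc sulfate heptahydrate 12.68 mg; sucrose 41.60 g; MOPS 10.19 g

Scale factor = 755 mL / 1000 mL = 0.755.
zinc sulfate heptahydrate: 16.8 mg × (755 mL / 1000 mL) = 12.68 mg
sucrose: 55.1 g × (755 mL / 1000 mL) = 41.60 g
MOPS: 13.5 g × (755 mL / 1000 mL) = 10.19 g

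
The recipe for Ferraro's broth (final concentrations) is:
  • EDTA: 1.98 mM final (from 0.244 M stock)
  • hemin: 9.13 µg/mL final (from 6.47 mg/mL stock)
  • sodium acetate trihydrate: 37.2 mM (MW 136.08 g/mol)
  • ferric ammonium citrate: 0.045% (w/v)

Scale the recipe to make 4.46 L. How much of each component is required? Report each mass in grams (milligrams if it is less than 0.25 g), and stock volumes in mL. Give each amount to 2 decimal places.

Scale factor relative to 1 L: 4.46.
EDTA: C1V1 = C2V2 → 1.98 mM × 4460 mL ÷ 244 mM = 36.19 mL
hemin: dilute stock: 9.13 µg/mL × 4460 mL ÷ 6470 µg/mL = 6.29 mL
sodium acetate trihydrate: 37.2 mmol/L × 136.08 g/mol × 4.46 L ÷ 1000 = 22.58 g
ferric ammonium citrate: 0.045% w/v = 0.45 g/L → 0.45 × 4.46 L = 2.01 g

EDTA 36.19 mL; hemin 6.29 mL; sodium acetate trihydrate 22.58 g; ferric ammonium citrate 2.01 g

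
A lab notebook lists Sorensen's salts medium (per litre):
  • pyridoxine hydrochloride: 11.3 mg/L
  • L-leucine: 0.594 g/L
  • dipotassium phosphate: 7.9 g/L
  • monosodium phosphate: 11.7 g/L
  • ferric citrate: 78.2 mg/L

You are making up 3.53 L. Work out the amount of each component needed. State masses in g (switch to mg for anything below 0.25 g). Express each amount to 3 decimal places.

Scale factor relative to 1 L: 3.53.
pyridoxine hydrochloride: 11.3 mg/L × 3.53 L = 39.889 mg
L-leucine: 0.594 g/L × 3.53 L = 2.097 g
dipotassium phosphate: 7.9 g/L × 3.53 L = 27.887 g
monosodium phosphate: 11.7 g/L × 3.53 L = 41.301 g
ferric citrate: 78.2 mg/L × 3.53 L = 276.046 mg = 0.276 g

pyridoxine hydrochloride 39.889 mg; L-leucine 2.097 g; dipotassium phosphate 27.887 g; monosodium phosphate 41.301 g; ferric citrate 0.276 g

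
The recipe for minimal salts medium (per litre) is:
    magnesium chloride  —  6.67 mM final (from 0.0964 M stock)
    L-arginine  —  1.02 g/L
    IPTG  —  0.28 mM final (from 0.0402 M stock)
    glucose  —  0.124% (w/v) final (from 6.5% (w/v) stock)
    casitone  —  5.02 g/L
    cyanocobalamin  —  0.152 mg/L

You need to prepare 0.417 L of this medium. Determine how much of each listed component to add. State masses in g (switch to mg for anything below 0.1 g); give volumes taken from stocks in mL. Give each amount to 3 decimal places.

magnesium chloride 28.853 mL; L-arginine 0.425 g; IPTG 2.904 mL; glucose 7.955 mL; casitone 2.093 g; cyanocobalamin 0.063 mg

Scale factor relative to 1 L: 0.417.
magnesium chloride: C1V1 = C2V2 → 6.67 mM × 417 mL ÷ 96.4 mM = 28.853 mL
L-arginine: 1.02 g/L × 0.417 L = 0.425 g
IPTG: dilute stock: 0.28 mM × 417 mL ÷ 40.2 mM = 2.904 mL
glucose: dilute stock: 0.124% ÷ 6.5% × 417 mL = 7.955 mL
casitone: 5.02 g/L × 0.417 L = 2.093 g
cyanocobalamin: 0.152 mg/L × 0.417 L = 0.063 mg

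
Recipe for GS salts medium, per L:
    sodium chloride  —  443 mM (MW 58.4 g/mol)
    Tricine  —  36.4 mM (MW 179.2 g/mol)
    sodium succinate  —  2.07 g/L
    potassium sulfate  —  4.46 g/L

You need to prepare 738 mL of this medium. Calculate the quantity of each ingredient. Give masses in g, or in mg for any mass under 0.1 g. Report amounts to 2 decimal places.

Working volume: 738 mL = 0.738 L.
sodium chloride: 443 mmol/L × 58.4 g/mol × 0.738 L ÷ 1000 = 19.09 g
Tricine: 36.4 mmol/L × 179.2 g/mol × 0.738 L ÷ 1000 = 4.81 g
sodium succinate: 2.07 g/L × 0.738 L = 1.53 g
potassium sulfate: 4.46 g/L × 0.738 L = 3.29 g

sodium chloride 19.09 g; Tricine 4.81 g; sodium succinate 1.53 g; potassium sulfate 3.29 g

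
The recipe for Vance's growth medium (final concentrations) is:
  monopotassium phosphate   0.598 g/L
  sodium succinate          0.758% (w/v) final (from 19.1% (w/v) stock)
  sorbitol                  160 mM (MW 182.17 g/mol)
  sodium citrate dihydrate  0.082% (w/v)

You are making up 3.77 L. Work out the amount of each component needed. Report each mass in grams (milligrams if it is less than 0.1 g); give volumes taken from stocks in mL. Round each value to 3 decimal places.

Working volume: 3.77 L.
monopotassium phosphate: 0.598 g/L × 3.77 L = 2.254 g
sodium succinate: C1V1 = C2V2 → 0.758% ÷ 19.1% × 3770 mL = 149.616 mL
sorbitol: 160 mmol/L × 182.17 g/mol × 3.77 L ÷ 1000 = 109.885 g
sodium citrate dihydrate: 0.082 g per 100 mL × 3770 mL ÷ 100 = 3.091 g

monopotassium phosphate 2.254 g; sodium succinate 149.616 mL; sorbitol 109.885 g; sodium citrate dihydrate 3.091 g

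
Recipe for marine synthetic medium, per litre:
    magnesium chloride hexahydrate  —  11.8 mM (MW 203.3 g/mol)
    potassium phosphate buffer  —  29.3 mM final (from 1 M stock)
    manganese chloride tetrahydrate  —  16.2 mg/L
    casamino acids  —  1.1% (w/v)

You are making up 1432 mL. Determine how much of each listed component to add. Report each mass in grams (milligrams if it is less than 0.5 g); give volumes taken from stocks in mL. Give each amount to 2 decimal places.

magnesium chloride hexahydrate 3.44 g; potassium phosphate buffer 41.96 mL; manganese chloride tetrahydrate 23.20 mg; casamino acids 15.75 g

Working volume: 1432 mL = 1.432 L.
magnesium chloride hexahydrate: 11.8 mmol/L × 203.3 g/mol × 1.432 L ÷ 1000 = 3.44 g
potassium phosphate buffer: dilute stock: 29.3 mM × 1432 mL ÷ 1000 mM = 41.96 mL
manganese chloride tetrahydrate: 16.2 mg/L × 1.432 L = 23.20 mg
casamino acids: 1.1 g per 100 mL × 1432 mL ÷ 100 = 15.75 g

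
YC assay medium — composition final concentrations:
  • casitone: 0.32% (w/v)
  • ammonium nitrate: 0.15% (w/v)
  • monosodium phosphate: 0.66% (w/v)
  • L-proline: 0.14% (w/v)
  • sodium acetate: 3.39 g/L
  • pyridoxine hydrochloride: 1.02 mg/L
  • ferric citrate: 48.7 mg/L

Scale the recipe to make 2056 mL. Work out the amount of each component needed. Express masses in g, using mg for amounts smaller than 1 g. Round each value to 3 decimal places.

casitone 6.579 g; ammonium nitrate 3.084 g; monosodium phosphate 13.570 g; L-proline 2.878 g; sodium acetate 6.970 g; pyridoxine hydrochloride 2.097 mg; ferric citrate 100.127 mg

Scale factor relative to 1 L: 2.056.
casitone: 0.32 g per 100 mL × 2056 mL ÷ 100 = 6.579 g
ammonium nitrate: 0.15% w/v = 1.5 g/L → 1.5 × 2.056 L = 3.084 g
monosodium phosphate: 0.66 g per 100 mL × 2056 mL ÷ 100 = 13.570 g
L-proline: 0.14% w/v = 1.4 g/L → 1.4 × 2.056 L = 2.878 g
sodium acetate: 3.39 g/L × 2.056 L = 6.970 g
pyridoxine hydrochloride: 1.02 mg/L × 2.056 L = 2.097 mg
ferric citrate: 48.7 mg/L × 2.056 L = 100.127 mg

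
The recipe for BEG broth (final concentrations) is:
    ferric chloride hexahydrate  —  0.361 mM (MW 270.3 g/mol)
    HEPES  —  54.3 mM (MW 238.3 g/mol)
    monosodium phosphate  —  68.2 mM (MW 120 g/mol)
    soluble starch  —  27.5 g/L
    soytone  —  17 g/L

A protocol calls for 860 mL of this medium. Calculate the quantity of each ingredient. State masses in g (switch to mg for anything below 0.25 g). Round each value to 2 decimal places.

Scale factor relative to 1 L: 0.86.
ferric chloride hexahydrate: 0.361 mmol/L × 270.3 mg/mmol × 0.86 L = 83.92 mg
HEPES: 54.3 mmol/L × 238.3 g/mol × 0.86 L ÷ 1000 = 11.13 g
monosodium phosphate: 68.2 mmol/L × 120 g/mol × 0.86 L ÷ 1000 = 7.04 g
soluble starch: 27.5 g/L × 0.86 L = 23.65 g
soytone: 17 g/L × 0.86 L = 14.62 g

ferric chloride hexahydrate 83.92 mg; HEPES 11.13 g; monosodium phosphate 7.04 g; soluble starch 23.65 g; soytone 14.62 g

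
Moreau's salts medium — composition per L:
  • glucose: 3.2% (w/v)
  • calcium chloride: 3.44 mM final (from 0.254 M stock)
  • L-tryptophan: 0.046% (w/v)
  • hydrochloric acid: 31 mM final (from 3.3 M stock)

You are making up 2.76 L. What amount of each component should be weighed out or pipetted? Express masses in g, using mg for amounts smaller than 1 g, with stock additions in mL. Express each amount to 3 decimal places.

Working volume: 2.76 L.
glucose: 3.2% w/v = 32 g/L → 32 × 2.76 L = 88.320 g
calcium chloride: dilute stock: 3.44 mM × 2760 mL ÷ 254 mM = 37.380 mL
L-tryptophan: 0.046 g per 100 mL × 2760 mL ÷ 100 = 1.270 g
hydrochloric acid: C1V1 = C2V2 → 31 mM × 2760 mL ÷ 3300 mM = 25.927 mL

glucose 88.320 g; calcium chloride 37.380 mL; L-tryptophan 1.270 g; hydrochloric acid 25.927 mL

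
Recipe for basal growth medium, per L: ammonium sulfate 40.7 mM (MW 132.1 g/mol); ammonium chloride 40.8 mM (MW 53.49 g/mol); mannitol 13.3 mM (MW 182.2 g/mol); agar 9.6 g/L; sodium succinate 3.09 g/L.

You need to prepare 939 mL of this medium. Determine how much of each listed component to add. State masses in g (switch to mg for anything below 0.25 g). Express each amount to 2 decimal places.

Working volume: 939 mL = 0.939 L.
ammonium sulfate: 40.7 mmol/L × 132.1 g/mol × 0.939 L ÷ 1000 = 5.05 g
ammonium chloride: 40.8 mmol/L × 53.49 g/mol × 0.939 L ÷ 1000 = 2.05 g
mannitol: 13.3 mmol/L × 182.2 g/mol × 0.939 L ÷ 1000 = 2.28 g
agar: 9.6 g/L × 0.939 L = 9.01 g
sodium succinate: 3.09 g/L × 0.939 L = 2.90 g

ammonium sulfate 5.05 g; ammonium chloride 2.05 g; mannitol 2.28 g; agar 9.01 g; sodium succinate 2.90 g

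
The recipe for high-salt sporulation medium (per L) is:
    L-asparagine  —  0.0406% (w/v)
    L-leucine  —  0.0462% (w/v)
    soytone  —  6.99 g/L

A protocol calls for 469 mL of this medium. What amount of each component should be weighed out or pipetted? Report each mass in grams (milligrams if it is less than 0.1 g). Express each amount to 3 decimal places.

Scale factor relative to 1 L: 0.469.
L-asparagine: 0.0406% w/v = 0.406 g/L → 0.406 × 0.469 L = 0.190 g
L-leucine: 0.0462% w/v = 0.462 g/L → 0.462 × 0.469 L = 0.217 g
soytone: 6.99 g/L × 0.469 L = 3.278 g

L-asparagine 0.190 g; L-leucine 0.217 g; soytone 3.278 g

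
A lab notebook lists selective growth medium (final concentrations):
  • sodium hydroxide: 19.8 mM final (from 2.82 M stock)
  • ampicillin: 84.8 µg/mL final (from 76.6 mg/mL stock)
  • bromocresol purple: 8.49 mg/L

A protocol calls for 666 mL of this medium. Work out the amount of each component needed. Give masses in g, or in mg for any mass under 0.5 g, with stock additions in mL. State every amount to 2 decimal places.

sodium hydroxide 4.68 mL; ampicillin 0.74 mL; bromocresol purple 5.65 mg

Working volume: 666 mL = 0.666 L.
sodium hydroxide: V = C2·V2/C1 = 19.8 mM × 666 mL ÷ 2820 mM = 4.68 mL
ampicillin: V = C2·V2/C1 = 84.8 µg/mL × 666 mL ÷ 76600 µg/mL = 0.74 mL
bromocresol purple: 8.49 mg/L × 0.666 L = 5.65 mg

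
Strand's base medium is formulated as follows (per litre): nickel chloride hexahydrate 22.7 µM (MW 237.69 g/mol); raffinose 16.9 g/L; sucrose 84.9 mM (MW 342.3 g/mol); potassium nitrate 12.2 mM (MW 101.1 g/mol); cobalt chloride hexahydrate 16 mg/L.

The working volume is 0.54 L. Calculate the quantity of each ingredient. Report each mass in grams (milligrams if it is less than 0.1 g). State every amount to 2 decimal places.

Scale factor relative to 1 L: 0.54.
nickel chloride hexahydrate: 22.7 µmol/L × 237.69 g/mol × 0.54 L ÷ 1000 = 2.91 mg
raffinose: 16.9 g/L × 0.54 L = 9.13 g
sucrose: 84.9 mmol/L × 342.3 g/mol × 0.54 L ÷ 1000 = 15.69 g
potassium nitrate: 12.2 mmol/L × 101.1 g/mol × 0.54 L ÷ 1000 = 0.67 g
cobalt chloride hexahydrate: 16 mg/L × 0.54 L = 8.64 mg

nickel chloride hexahydrate 2.91 mg; raffinose 9.13 g; sucrose 15.69 g; potassium nitrate 0.67 g; cobalt chloride hexahydrate 8.64 mg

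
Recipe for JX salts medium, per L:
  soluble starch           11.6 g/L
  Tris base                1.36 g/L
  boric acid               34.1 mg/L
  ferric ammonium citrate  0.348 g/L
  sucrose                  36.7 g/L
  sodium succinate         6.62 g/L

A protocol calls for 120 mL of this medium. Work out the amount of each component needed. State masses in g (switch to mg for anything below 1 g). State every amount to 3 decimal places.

soluble starch 1.392 g; Tris base 163.200 mg; boric acid 4.092 mg; ferric ammonium citrate 41.760 mg; sucrose 4.404 g; sodium succinate 794.400 mg

Target volume = 120 mL = 0.12 L.
soluble starch: 11.6 g/L × 0.12 L = 1.392 g
Tris base: 1.36 g/L × 0.12 L = 0.1632 g = 163.200 mg
boric acid: 34.1 mg/L × 0.12 L = 4.092 mg
ferric ammonium citrate: 0.348 g/L × 0.12 L = 0.04176 g = 41.760 mg
sucrose: 36.7 g/L × 0.12 L = 4.404 g
sodium succinate: 6.62 g/L × 0.12 L = 0.7944 g = 794.400 mg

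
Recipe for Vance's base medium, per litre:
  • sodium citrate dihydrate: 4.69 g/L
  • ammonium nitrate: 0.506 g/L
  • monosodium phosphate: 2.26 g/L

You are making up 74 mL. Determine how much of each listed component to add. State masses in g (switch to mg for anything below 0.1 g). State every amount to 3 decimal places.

sodium citrate dihydrate 0.347 g; ammonium nitrate 37.444 mg; monosodium phosphate 0.167 g

Scale factor relative to 1 L: 0.074.
sodium citrate dihydrate: 4.69 g/L × 0.074 L = 0.347 g
ammonium nitrate: 0.506 g/L × 0.074 L = 0.037444 g = 37.444 mg
monosodium phosphate: 2.26 g/L × 0.074 L = 0.167 g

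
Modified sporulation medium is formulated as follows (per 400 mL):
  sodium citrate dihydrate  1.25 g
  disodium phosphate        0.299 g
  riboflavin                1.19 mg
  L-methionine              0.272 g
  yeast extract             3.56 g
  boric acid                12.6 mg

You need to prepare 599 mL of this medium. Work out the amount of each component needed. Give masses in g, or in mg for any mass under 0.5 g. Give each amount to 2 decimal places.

sodium citrate dihydrate 1.87 g; disodium phosphate 447.75 mg; riboflavin 1.78 mg; L-methionine 407.32 mg; yeast extract 5.33 g; boric acid 18.87 mg

Scale factor = 599 mL / 400 mL = 1.4975.
sodium citrate dihydrate: 1.25 g × (599 mL / 400 mL) = 1.87 g
disodium phosphate: 0.299 g × (599 mL / 400 mL) = 0.447752 g = 447.75 mg
riboflavin: 1.19 mg × (599 mL / 400 mL) = 1.78 mg
L-methionine: 0.272 g × (599 mL / 400 mL) = 0.40732 g = 407.32 mg
yeast extract: 3.56 g × (599 mL / 400 mL) = 5.33 g
boric acid: 12.6 mg × (599 mL / 400 mL) = 18.87 mg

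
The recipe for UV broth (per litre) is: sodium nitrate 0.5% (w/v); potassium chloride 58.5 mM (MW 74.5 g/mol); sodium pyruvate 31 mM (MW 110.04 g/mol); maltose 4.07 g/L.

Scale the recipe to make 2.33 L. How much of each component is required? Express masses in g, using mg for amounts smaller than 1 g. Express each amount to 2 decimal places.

sodium nitrate 11.65 g; potassium chloride 10.15 g; sodium pyruvate 7.95 g; maltose 9.48 g

Scale factor relative to 1 L: 2.33.
sodium nitrate: 0.5% w/v = 5 g/L → 5 × 2.33 L = 11.65 g
potassium chloride: 58.5 mmol/L × 74.5 g/mol × 2.33 L ÷ 1000 = 10.15 g
sodium pyruvate: 31 mmol/L × 110.04 g/mol × 2.33 L ÷ 1000 = 7.95 g
maltose: 4.07 g/L × 2.33 L = 9.48 g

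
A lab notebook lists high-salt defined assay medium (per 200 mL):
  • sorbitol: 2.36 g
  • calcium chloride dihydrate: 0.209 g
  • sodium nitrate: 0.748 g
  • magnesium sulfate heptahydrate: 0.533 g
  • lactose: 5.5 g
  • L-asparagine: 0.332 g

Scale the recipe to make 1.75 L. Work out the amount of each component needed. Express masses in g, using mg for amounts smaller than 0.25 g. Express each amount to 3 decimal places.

Scale factor = 1750 mL / 200 mL = 8.75.
sorbitol: 2.36 g × (1750 mL / 200 mL) = 20.650 g
calcium chloride dihydrate: 0.209 g × (1750 mL / 200 mL) = 1.829 g
sodium nitrate: 0.748 g × (1750 mL / 200 mL) = 6.545 g
magnesium sulfate heptahydrate: 0.533 g × (1750 mL / 200 mL) = 4.664 g
lactose: 5.5 g × (1750 mL / 200 mL) = 48.125 g
L-asparagine: 0.332 g × (1750 mL / 200 mL) = 2.905 g

sorbitol 20.650 g; calcium chloride dihydrate 1.829 g; sodium nitrate 6.545 g; magnesium sulfate heptahydrate 4.664 g; lactose 48.125 g; L-asparagine 2.905 g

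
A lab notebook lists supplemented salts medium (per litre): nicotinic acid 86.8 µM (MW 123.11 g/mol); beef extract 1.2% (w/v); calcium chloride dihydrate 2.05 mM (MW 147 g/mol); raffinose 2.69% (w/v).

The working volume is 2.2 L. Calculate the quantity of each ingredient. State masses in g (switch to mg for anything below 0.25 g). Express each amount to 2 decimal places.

nicotinic acid 23.51 mg; beef extract 26.40 g; calcium chloride dihydrate 0.66 g; raffinose 59.18 g

Working volume: 2.2 L.
nicotinic acid: 86.8 µmol/L × 123.11 g/mol × 2.2 L ÷ 1000 = 23.51 mg
beef extract: 1.2 g per 100 mL × 2200 mL ÷ 100 = 26.40 g
calcium chloride dihydrate: 2.05 mmol/L × 147 g/mol × 2.2 L ÷ 1000 = 0.66 g
raffinose: 2.69 g per 100 mL × 2200 mL ÷ 100 = 59.18 g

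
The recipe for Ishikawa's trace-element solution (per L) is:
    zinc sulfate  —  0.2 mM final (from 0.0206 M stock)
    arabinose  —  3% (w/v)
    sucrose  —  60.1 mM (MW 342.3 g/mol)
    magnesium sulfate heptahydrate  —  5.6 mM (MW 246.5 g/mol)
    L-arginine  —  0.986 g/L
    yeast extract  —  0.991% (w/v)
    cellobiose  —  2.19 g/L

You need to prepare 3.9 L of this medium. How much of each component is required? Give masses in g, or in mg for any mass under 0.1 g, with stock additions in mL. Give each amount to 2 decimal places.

Working volume: 3.9 L.
zinc sulfate: C1V1 = C2V2 → 0.2 mM × 3900 mL ÷ 20.6 mM = 37.86 mL
arabinose: 3 g per 100 mL × 3900 mL ÷ 100 = 117.00 g
sucrose: 60.1 mmol/L × 342.3 g/mol × 3.9 L ÷ 1000 = 80.23 g
magnesium sulfate heptahydrate: 5.6 mmol/L × 246.5 g/mol × 3.9 L ÷ 1000 = 5.38 g
L-arginine: 0.986 g/L × 3.9 L = 3.85 g
yeast extract: 0.991% w/v = 9.91 g/L → 9.91 × 3.9 L = 38.65 g
cellobiose: 2.19 g/L × 3.9 L = 8.54 g

zinc sulfate 37.86 mL; arabinose 117.00 g; sucrose 80.23 g; magnesium sulfate heptahydrate 5.38 g; L-arginine 3.85 g; yeast extract 38.65 g; cellobiose 8.54 g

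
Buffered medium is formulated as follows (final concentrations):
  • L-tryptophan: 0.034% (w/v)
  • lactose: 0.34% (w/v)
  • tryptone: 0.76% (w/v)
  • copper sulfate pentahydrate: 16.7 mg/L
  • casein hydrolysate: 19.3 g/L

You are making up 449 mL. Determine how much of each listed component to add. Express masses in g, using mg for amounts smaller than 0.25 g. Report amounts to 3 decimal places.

Working volume: 449 mL = 0.449 L.
L-tryptophan: 0.034 g per 100 mL × 449 mL ÷ 100 = 0.15266 g = 152.660 mg
lactose: 0.34% w/v = 3.4 g/L → 3.4 × 0.449 L = 1.527 g
tryptone: 0.76 g per 100 mL × 449 mL ÷ 100 = 3.412 g
copper sulfate pentahydrate: 16.7 mg/L × 0.449 L = 7.498 mg
casein hydrolysate: 19.3 g/L × 0.449 L = 8.666 g

L-tryptophan 152.660 mg; lactose 1.527 g; tryptone 3.412 g; copper sulfate pentahydrate 7.498 mg; casein hydrolysate 8.666 g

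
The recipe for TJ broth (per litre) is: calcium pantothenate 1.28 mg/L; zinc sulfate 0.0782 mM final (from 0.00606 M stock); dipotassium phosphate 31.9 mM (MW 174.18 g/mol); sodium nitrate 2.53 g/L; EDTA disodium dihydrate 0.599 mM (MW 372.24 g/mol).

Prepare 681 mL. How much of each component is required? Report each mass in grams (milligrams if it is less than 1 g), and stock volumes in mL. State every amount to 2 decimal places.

Working volume: 681 mL = 0.681 L.
calcium pantothenate: 1.28 mg/L × 0.681 L = 0.87 mg
zinc sulfate: dilute stock: 0.0782 mM × 681 mL ÷ 6.06 mM = 8.79 mL
dipotassium phosphate: 31.9 mmol/L × 174.18 g/mol × 0.681 L ÷ 1000 = 3.78 g
sodium nitrate: 2.53 g/L × 0.681 L = 1.72 g
EDTA disodium dihydrate: 0.599 mmol/L × 372.24 mg/mmol × 0.681 L = 151.84 mg

calcium pantothenate 0.87 mg; zinc sulfate 8.79 mL; dipotassium phosphate 3.78 g; sodium nitrate 1.72 g; EDTA disodium dihydrate 151.84 mg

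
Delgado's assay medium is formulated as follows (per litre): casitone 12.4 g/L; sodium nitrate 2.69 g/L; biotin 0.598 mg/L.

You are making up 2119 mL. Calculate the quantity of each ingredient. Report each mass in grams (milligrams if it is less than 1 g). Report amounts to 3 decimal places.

casitone 26.276 g; sodium nitrate 5.700 g; biotin 1.267 mg

Target volume = 2119 mL = 2.119 L.
casitone: 12.4 g/L × 2.119 L = 26.276 g
sodium nitrate: 2.69 g/L × 2.119 L = 5.700 g
biotin: 0.598 mg/L × 2.119 L = 1.267 mg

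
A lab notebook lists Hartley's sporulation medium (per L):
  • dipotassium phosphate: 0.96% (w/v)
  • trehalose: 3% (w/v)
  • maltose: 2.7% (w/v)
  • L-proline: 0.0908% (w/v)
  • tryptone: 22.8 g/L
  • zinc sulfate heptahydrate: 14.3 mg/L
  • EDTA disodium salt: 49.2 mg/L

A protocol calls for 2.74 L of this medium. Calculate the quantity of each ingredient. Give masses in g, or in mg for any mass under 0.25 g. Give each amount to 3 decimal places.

dipotassium phosphate 26.304 g; trehalose 82.200 g; maltose 73.980 g; L-proline 2.488 g; tryptone 62.472 g; zinc sulfate heptahydrate 39.182 mg; EDTA disodium salt 134.808 mg

Scale factor relative to 1 L: 2.74.
dipotassium phosphate: 0.96% w/v = 9.6 g/L → 9.6 × 2.74 L = 26.304 g
trehalose: 3 g per 100 mL × 2740 mL ÷ 100 = 82.200 g
maltose: 2.7% w/v = 27 g/L → 27 × 2.74 L = 73.980 g
L-proline: 0.0908% w/v = 0.908 g/L → 0.908 × 2.74 L = 2.488 g
tryptone: 22.8 g/L × 2.74 L = 62.472 g
zinc sulfate heptahydrate: 14.3 mg/L × 2.74 L = 39.182 mg
EDTA disodium salt: 49.2 mg/L × 2.74 L = 134.808 mg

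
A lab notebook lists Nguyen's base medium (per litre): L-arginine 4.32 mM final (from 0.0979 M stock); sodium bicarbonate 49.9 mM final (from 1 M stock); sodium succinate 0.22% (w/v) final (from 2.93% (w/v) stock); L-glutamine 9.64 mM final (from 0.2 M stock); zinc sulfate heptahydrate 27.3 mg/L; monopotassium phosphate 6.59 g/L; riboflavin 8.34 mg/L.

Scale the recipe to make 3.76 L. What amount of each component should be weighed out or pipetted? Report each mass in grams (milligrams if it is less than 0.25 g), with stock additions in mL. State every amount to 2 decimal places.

Scale factor relative to 1 L: 3.76.
L-arginine: dilute stock: 4.32 mM × 3760 mL ÷ 97.9 mM = 165.92 mL
sodium bicarbonate: V = C2·V2/C1 = 49.9 mM × 3760 mL ÷ 1000 mM = 187.62 mL
sodium succinate: V = C2·V2/C1 = 0.22% ÷ 2.93% × 3760 mL = 282.32 mL
L-glutamine: V = C2·V2/C1 = 9.64 mM × 3760 mL ÷ 200 mM = 181.23 mL
zinc sulfate heptahydrate: 27.3 mg/L × 3.76 L = 102.65 mg
monopotassium phosphate: 6.59 g/L × 3.76 L = 24.78 g
riboflavin: 8.34 mg/L × 3.76 L = 31.36 mg

L-arginine 165.92 mL; sodium bicarbonate 187.62 mL; sodium succinate 282.32 mL; L-glutamine 181.23 mL; zinc sulfate heptahydrate 102.65 mg; monopotassium phosphate 24.78 g; riboflavin 31.36 mg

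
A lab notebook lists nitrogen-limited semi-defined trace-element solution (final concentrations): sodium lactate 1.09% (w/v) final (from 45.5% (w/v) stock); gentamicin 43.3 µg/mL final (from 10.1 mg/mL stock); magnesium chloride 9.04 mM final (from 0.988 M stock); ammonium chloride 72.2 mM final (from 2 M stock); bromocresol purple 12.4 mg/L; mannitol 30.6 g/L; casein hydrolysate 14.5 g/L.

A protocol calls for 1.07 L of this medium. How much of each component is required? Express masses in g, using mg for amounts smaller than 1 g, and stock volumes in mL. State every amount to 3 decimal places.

Working volume: 1.07 L.
sodium lactate: dilute stock: 1.09% ÷ 45.5% × 1070 mL = 25.633 mL
gentamicin: dilute stock: 43.3 µg/mL × 1070 mL ÷ 10100 µg/mL = 4.587 mL
magnesium chloride: V = C2·V2/C1 = 9.04 mM × 1070 mL ÷ 988 mM = 9.790 mL
ammonium chloride: C1V1 = C2V2 → 72.2 mM × 1070 mL ÷ 2000 mM = 38.627 mL
bromocresol purple: 12.4 mg/L × 1.07 L = 13.268 mg
mannitol: 30.6 g/L × 1.07 L = 32.742 g
casein hydrolysate: 14.5 g/L × 1.07 L = 15.515 g

sodium lactate 25.633 mL; gentamicin 4.587 mL; magnesium chloride 9.790 mL; ammonium chloride 38.627 mL; bromocresol purple 13.268 mg; mannitol 32.742 g; casein hydrolysate 15.515 g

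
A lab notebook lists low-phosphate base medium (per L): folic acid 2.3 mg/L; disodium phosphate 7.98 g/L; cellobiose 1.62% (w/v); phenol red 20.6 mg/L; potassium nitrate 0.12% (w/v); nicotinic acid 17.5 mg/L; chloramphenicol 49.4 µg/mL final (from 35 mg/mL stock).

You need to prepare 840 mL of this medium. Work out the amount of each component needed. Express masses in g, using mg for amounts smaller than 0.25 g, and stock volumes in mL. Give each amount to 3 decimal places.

folic acid 1.932 mg; disodium phosphate 6.703 g; cellobiose 13.608 g; phenol red 17.304 mg; potassium nitrate 1.008 g; nicotinic acid 14.700 mg; chloramphenicol 1.186 mL

Scale factor relative to 1 L: 0.84.
folic acid: 2.3 mg/L × 0.84 L = 1.932 mg
disodium phosphate: 7.98 g/L × 0.84 L = 6.703 g
cellobiose: 1.62% w/v = 16.2 g/L → 16.2 × 0.84 L = 13.608 g
phenol red: 20.6 mg/L × 0.84 L = 17.304 mg
potassium nitrate: 0.12 g per 100 mL × 840 mL ÷ 100 = 1.008 g
nicotinic acid: 17.5 mg/L × 0.84 L = 14.700 mg
chloramphenicol: V = C2·V2/C1 = 49.4 µg/mL × 840 mL ÷ 35000 µg/mL = 1.186 mL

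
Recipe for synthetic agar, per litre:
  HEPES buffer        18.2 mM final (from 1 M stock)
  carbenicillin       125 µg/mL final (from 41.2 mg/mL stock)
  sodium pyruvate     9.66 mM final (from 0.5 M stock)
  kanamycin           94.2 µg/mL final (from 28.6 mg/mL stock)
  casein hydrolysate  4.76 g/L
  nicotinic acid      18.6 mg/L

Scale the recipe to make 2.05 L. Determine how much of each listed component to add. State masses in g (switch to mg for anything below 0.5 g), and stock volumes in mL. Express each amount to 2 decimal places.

Scale factor relative to 1 L: 2.05.
HEPES buffer: dilute stock: 18.2 mM × 2050 mL ÷ 1000 mM = 37.31 mL
carbenicillin: C1V1 = C2V2 → 125 µg/mL × 2050 mL ÷ 41200 µg/mL = 6.22 mL
sodium pyruvate: C1V1 = C2V2 → 9.66 mM × 2050 mL ÷ 500 mM = 39.61 mL
kanamycin: V = C2·V2/C1 = 94.2 µg/mL × 2050 mL ÷ 28600 µg/mL = 6.75 mL
casein hydrolysate: 4.76 g/L × 2.05 L = 9.76 g
nicotinic acid: 18.6 mg/L × 2.05 L = 38.13 mg

HEPES buffer 37.31 mL; carbenicillin 6.22 mL; sodium pyruvate 39.61 mL; kanamycin 6.75 mL; casein hydrolysate 9.76 g; nicotinic acid 38.13 mg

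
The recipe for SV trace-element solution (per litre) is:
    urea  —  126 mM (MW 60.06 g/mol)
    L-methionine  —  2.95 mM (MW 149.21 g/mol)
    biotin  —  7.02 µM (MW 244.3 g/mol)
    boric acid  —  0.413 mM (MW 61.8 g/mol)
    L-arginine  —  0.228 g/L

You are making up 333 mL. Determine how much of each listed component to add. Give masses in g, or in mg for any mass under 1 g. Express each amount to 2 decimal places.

urea 2.52 g; L-methionine 146.58 mg; biotin 0.57 mg; boric acid 8.50 mg; L-arginine 75.92 mg

Working volume: 333 mL = 0.333 L.
urea: 126 mmol/L × 60.06 g/mol × 0.333 L ÷ 1000 = 2.52 g
L-methionine: 2.95 mmol/L × 149.21 mg/mmol × 0.333 L = 146.58 mg
biotin: 7.02 µmol/L × 244.3 g/mol × 0.333 L ÷ 1000 = 0.57 mg
boric acid: 0.413 mmol/L × 61.8 mg/mmol × 0.333 L = 8.50 mg
L-arginine: 0.228 g/L × 0.333 L = 0.075924 g = 75.92 mg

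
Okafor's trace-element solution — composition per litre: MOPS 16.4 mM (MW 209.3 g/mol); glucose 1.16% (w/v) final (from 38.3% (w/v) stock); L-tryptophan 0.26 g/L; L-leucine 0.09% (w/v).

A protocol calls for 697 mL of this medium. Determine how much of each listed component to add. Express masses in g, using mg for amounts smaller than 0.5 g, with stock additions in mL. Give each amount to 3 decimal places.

MOPS 2.392 g; glucose 21.110 mL; L-tryptophan 181.220 mg; L-leucine 0.627 g

Scale factor relative to 1 L: 0.697.
MOPS: 16.4 mmol/L × 209.3 g/mol × 0.697 L ÷ 1000 = 2.392 g
glucose: C1V1 = C2V2 → 1.16% ÷ 38.3% × 697 mL = 21.110 mL
L-tryptophan: 0.26 g/L × 0.697 L = 0.18122 g = 181.220 mg
L-leucine: 0.09 g per 100 mL × 697 mL ÷ 100 = 0.627 g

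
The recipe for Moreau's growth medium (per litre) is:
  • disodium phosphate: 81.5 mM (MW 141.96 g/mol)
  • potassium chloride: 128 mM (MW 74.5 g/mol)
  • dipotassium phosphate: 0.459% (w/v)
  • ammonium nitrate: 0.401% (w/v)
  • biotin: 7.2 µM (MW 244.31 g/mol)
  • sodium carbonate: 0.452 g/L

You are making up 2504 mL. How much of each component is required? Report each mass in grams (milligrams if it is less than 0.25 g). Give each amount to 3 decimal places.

disodium phosphate 28.971 g; potassium chloride 23.878 g; dipotassium phosphate 11.493 g; ammonium nitrate 10.041 g; biotin 4.405 mg; sodium carbonate 1.132 g

Scale factor relative to 1 L: 2.504.
disodium phosphate: 81.5 mmol/L × 141.96 g/mol × 2.504 L ÷ 1000 = 28.971 g
potassium chloride: 128 mmol/L × 74.5 g/mol × 2.504 L ÷ 1000 = 23.878 g
dipotassium phosphate: 0.459 g per 100 mL × 2504 mL ÷ 100 = 11.493 g
ammonium nitrate: 0.401% w/v = 4.01 g/L → 4.01 × 2.504 L = 10.041 g
biotin: 7.2 µmol/L × 244.31 g/mol × 2.504 L ÷ 1000 = 4.405 mg
sodium carbonate: 0.452 g/L × 2.504 L = 1.132 g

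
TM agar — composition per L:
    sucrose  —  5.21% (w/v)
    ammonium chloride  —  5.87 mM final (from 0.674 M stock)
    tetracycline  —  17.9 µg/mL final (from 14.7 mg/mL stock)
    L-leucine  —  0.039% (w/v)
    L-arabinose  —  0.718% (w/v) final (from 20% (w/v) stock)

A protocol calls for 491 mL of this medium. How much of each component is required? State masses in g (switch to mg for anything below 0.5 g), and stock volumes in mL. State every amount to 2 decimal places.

sucrose 25.58 g; ammonium chloride 4.28 mL; tetracycline 0.60 mL; L-leucine 191.49 mg; L-arabinose 17.63 mL

Scale factor relative to 1 L: 0.491.
sucrose: 5.21 g per 100 mL × 491 mL ÷ 100 = 25.58 g
ammonium chloride: V = C2·V2/C1 = 5.87 mM × 491 mL ÷ 674 mM = 4.28 mL
tetracycline: V = C2·V2/C1 = 17.9 µg/mL × 491 mL ÷ 14700 µg/mL = 0.60 mL
L-leucine: 0.039 g per 100 mL × 491 mL ÷ 100 = 0.19149 g = 191.49 mg
L-arabinose: V = C2·V2/C1 = 0.718% ÷ 20% × 491 mL = 17.63 mL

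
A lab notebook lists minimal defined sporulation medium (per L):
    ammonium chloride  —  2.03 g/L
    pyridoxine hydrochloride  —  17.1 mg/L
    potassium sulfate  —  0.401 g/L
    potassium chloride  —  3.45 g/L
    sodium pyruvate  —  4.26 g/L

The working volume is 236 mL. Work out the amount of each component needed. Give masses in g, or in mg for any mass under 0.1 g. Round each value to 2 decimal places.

ammonium chloride 0.48 g; pyridoxine hydrochloride 4.04 mg; potassium sulfate 94.64 mg; potassium chloride 0.81 g; sodium pyruvate 1.01 g

Scale factor relative to 1 L: 0.236.
ammonium chloride: 2.03 g/L × 0.236 L = 0.48 g
pyridoxine hydrochloride: 17.1 mg/L × 0.236 L = 4.04 mg
potassium sulfate: 0.401 g/L × 0.236 L = 0.094636 g = 94.64 mg
potassium chloride: 3.45 g/L × 0.236 L = 0.81 g
sodium pyruvate: 4.26 g/L × 0.236 L = 1.01 g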